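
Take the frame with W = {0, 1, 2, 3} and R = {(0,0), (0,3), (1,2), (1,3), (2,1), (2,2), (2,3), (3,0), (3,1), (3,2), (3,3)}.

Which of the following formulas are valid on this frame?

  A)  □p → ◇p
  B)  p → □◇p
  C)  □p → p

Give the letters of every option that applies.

A, B

R is not reflexive: not 1 R 1.
R is symmetric: every R-edge is matched by its reverse.
R is serial: every world has an R-successor.
(A) □p → ◇p is axiom D; it is valid on a frame exactly when R is serial. R is serial, so valid.
(B) axiom B: valid iff R is symmetric. R is symmetric — valid.
(C) □p → p (axiom T) characterises the reflexive frames. R is not reflexive — not valid.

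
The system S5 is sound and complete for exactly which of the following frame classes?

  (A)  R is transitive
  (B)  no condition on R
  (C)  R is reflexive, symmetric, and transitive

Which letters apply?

C

(A) this class determines K4, not S5.
(B) this class determines K, not S5.
(C) S5 is sound and complete for exactly this class.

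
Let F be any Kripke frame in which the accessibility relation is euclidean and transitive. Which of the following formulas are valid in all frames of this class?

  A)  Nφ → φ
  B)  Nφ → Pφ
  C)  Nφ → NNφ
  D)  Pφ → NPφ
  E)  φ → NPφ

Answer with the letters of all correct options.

(A) Nφ → φ is axiom T, which corresponds to reflexivity. Such an R need not be reflexive — not valid.
(B) Nφ → Pφ is axiom D, which corresponds to seriality. Such an R need not be serial — not valid.
(C) axiom 4: valid iff R is transitive. Every such R is transitive — valid.
(D) Pφ → NPφ is axiom 5, which corresponds to the euclidean property. Every such R is euclidean — valid.
(E) φ → NPφ is axiom B; it is valid on a frame exactly when R is symmetric. Such an R need not be symmetric, so not valid.

C, D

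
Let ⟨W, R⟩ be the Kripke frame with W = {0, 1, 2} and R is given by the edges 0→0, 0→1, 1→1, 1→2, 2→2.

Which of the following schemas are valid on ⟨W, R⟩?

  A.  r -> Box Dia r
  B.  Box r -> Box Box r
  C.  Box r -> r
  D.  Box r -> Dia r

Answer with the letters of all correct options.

C, D

R is reflexive: each world relates to itself.
R is not symmetric: 0 R 1 but not 1 R 0.
R is not transitive: 0 R 1 and 1 R 2 but not 0 R 2.
R is serial: every world has an R-successor.
(A) r -> Box Dia r is axiom B; it is valid on a frame exactly when R is symmetric. R is not symmetric, so not valid.
(B) Box r -> Box Box r is axiom 4; it is valid on a frame exactly when R is transitive. R is not transitive, so not valid.
(C) Box r -> r is axiom T; it is valid on a frame exactly when R is reflexive. R is reflexive, so valid.
(D) axiom D: valid iff R is serial. R is serial — valid.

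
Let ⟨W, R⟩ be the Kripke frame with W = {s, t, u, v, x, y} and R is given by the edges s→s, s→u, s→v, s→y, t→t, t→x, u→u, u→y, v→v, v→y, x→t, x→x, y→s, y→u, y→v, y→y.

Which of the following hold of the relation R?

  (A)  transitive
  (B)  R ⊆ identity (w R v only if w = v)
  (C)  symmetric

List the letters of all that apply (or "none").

none

(A) not transitive: u R y and y R s but not u R s.
(B) not ⊆ identity: s R u with s ≠ u.
(C) not symmetric: s R u but not u R s.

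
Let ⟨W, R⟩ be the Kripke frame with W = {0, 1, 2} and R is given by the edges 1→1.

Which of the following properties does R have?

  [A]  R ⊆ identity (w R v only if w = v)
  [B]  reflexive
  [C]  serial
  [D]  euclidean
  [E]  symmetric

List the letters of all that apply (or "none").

A, D, E

(A) ⊆ identity: every R-edge is a self-loop.
(B) not reflexive: not 0 R 0.
(C) not serial: 0 has no R-successor.
(D) euclidean: any two R-successors of the same world are R-related.
(E) symmetric: every R-edge is matched by its reverse.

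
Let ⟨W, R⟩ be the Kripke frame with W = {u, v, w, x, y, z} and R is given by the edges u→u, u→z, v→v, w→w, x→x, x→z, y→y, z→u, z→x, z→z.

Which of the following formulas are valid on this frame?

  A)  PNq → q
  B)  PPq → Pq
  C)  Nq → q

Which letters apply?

R is reflexive: each world relates to itself.
R is symmetric: every R-edge is matched by its reverse.
R is not transitive: u R z and z R x but not u R x.
(A) the dual of axiom B: valid iff R is symmetric. R is symmetric — valid.
(B) PPq → Pq (the dual of axiom 4) characterises the transitive frames. R is not transitive — not valid.
(C) Nq → q is axiom T; it is valid on a frame exactly when R is reflexive. R is reflexive, so valid.

A, C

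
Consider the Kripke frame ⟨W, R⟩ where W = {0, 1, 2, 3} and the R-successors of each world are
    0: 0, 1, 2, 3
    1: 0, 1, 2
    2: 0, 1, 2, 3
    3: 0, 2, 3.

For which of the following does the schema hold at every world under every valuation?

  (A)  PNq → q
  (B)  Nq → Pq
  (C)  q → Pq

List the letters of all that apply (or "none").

R is reflexive: each world relates to itself.
R is symmetric: every R-edge is matched by its reverse.
R is serial: every world has an R-successor.
(A) PNq → q (the dual of axiom B) characterises the symmetric frames. R is symmetric — valid.
(B) Nq → Pq is axiom D; it is valid on a frame exactly when R is serial. R is serial, so valid.
(C) the dual of axiom T: valid iff R is reflexive. R is reflexive — valid.

A, B, C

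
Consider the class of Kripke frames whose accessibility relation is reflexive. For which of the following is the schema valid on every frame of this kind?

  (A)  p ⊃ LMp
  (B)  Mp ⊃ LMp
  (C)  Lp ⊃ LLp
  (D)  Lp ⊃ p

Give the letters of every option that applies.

D

A reflexive relation is serial.
(A) p ⊃ LMp is axiom B, which corresponds to symmetry. Such an R need not be symmetric — not valid.
(B) Mp ⊃ LMp is axiom 5; it is valid on a frame exactly when R is euclidean. Such an R need not be euclidean, so not valid.
(C) axiom 4: valid iff R is transitive. Such an R need not be transitive — not valid.
(D) Lp ⊃ p is axiom T; it is valid on a frame exactly when R is reflexive. Every such R is reflexive, so valid.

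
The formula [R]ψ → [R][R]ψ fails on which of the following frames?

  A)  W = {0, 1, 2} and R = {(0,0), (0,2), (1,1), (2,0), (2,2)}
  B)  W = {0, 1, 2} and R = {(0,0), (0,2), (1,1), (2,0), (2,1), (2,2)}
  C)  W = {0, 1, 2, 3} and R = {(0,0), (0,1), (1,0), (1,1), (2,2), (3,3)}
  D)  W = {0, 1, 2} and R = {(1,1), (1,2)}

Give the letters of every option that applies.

The schema [R]ψ → [R][R]ψ is axiom 4; it is valid on a frame iff R is transitive.
(A) R is transitive (R is closed under composition), so the schema is valid here.
(B) R is not transitive (0 R 2 and 2 R 1 but not 0 R 1), so the schema fails here.
(C) R is transitive (R is closed under composition), so the schema is valid here.
(D) R is transitive (R is closed under composition), so the schema is valid here.

B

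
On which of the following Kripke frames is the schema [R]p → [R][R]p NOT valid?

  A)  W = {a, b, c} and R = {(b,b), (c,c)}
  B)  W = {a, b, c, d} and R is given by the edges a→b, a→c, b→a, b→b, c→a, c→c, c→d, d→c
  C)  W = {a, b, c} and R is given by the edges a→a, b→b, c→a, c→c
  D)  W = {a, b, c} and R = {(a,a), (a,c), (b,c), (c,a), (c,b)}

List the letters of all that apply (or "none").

B, D

The schema [R]p → [R][R]p is axiom 4; it is valid on a frame iff R is transitive.
(A) R is transitive (R is closed under composition), so the schema is valid here.
(B) R is not transitive (a R b and b R a but not a R a), so the schema fails here.
(C) R is transitive (R is closed under composition), so the schema is valid here.
(D) R is not transitive (a R c and c R b but not a R b), so the schema fails here.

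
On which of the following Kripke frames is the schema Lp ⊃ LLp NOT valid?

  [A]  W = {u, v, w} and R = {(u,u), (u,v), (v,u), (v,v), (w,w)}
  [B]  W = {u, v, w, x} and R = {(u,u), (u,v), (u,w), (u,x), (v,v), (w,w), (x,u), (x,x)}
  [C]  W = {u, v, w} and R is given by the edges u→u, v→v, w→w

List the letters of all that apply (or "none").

The schema Lp ⊃ LLp is axiom 4; it is valid on a frame iff R is transitive.
(A) R is transitive (R is closed under composition), so the schema is valid here.
(B) R is not transitive (x R u and u R v but not x R v), so the schema fails here.
(C) R is transitive (R is closed under composition), so the schema is valid here.

B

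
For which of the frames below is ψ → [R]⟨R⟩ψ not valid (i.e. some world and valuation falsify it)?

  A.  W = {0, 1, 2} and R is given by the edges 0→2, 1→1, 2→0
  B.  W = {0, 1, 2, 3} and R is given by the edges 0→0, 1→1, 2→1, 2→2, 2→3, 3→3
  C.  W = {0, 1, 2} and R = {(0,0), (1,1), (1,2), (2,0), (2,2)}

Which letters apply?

The schema ψ → [R]⟨R⟩ψ is axiom B; it is valid on a frame iff R is symmetric.
(A) R is symmetric (every R-edge is matched by its reverse), so the schema is valid here.
(B) R is not symmetric (2 R 1 but not 1 R 2), so the schema fails here.
(C) R is not symmetric (1 R 2 but not 2 R 1), so the schema fails here.

B, C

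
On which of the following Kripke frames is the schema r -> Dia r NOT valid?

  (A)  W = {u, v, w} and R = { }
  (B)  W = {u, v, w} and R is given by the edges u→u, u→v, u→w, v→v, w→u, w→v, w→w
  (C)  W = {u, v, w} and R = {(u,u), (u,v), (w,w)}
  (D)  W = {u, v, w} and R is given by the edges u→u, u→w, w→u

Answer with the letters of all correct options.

The schema r -> Dia r is the dual of axiom T; it is valid on a frame iff R is reflexive.
(A) R is not reflexive (not u R u), so the schema fails here.
(B) R is reflexive (each world relates to itself), so the schema is valid here.
(C) R is not reflexive (not v R v), so the schema fails here.
(D) R is not reflexive (not v R v), so the schema fails here.

A, C, D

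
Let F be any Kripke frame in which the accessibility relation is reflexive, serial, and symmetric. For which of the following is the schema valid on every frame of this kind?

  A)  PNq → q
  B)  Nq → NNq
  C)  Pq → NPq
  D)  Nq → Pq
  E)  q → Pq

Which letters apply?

A, D, E

(A) PNq → q (the dual of axiom B) characterises the symmetric frames. Every such R is symmetric — valid.
(B) Nq → NNq (axiom 4) characterises the transitive frames. Such an R need not be transitive — not valid.
(C) axiom 5: valid iff R is euclidean. Such an R need not be euclidean — not valid.
(D) Nq → Pq is axiom D; it is valid on a frame exactly when R is serial. Every such R is serial, so valid.
(E) the dual of axiom T: valid iff R is reflexive. Every such R is reflexive — valid.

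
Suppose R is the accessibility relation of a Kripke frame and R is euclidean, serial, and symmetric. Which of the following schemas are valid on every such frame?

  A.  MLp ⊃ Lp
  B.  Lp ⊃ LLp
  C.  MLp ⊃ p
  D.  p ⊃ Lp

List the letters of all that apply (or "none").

A, B, C

Serial, symmetric and euclidean together give transitive (from symmetry + euclidean) and then reflexive; the relation is an equivalence.
(A) MLp ⊃ Lp is the dual of axiom 5, which corresponds to the euclidean property. Every such R is euclidean — valid.
(B) axiom 4: valid iff R is transitive. Every such R is transitive — valid.
(C) MLp ⊃ p (the dual of axiom B) characterises the symmetric frames. Every such R is symmetric — valid.
(D) p ⊃ Lp is valid only on frames where every R-edge is a self-loop. Such an R need not be a subset of the identity — not valid.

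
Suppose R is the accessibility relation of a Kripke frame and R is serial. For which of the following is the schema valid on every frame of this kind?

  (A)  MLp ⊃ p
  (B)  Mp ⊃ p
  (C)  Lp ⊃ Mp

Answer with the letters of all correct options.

C

(A) MLp ⊃ p (the dual of axiom B) characterises the symmetric frames. Such an R need not be symmetric — not valid.
(B) Mp ⊃ p (the converse of T) corresponds to R being a subset of the identity. Such an R need not be a subset of the identity, so not valid.
(C) axiom D: valid iff R is serial. Every such R is serial — valid.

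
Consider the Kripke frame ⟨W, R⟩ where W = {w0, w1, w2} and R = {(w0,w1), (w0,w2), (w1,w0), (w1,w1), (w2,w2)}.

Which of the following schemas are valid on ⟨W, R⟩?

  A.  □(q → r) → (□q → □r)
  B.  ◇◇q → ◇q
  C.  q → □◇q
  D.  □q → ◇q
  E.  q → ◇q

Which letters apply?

R is not reflexive: not w0 R w0.
R is not symmetric: w0 R w2 but not w2 R w0.
R is not transitive: w0 R w1 and w1 R w0 but not w0 R w0.
R is serial: every world has an R-successor.
(A) □(q → r) → (□q → □r) is axiom K, valid on every Kripke frame — valid.
(B) the dual of axiom 4: valid iff R is transitive. R is not transitive — not valid.
(C) axiom B: valid iff R is symmetric. R is not symmetric — not valid.
(D) □q → ◇q is axiom D, which corresponds to seriality. R is serial — valid.
(E) q → ◇q is the dual of axiom T, which corresponds to reflexivity. R is not reflexive — not valid.

A, D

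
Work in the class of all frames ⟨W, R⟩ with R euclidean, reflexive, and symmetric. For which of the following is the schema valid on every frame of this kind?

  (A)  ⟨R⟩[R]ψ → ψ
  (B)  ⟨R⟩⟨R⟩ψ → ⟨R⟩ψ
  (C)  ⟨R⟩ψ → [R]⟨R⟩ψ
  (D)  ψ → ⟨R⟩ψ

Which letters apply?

A, B, C, D

A relation that is euclidean, reflexive, and symmetric is also serial and transitive.
(A) ⟨R⟩[R]ψ → ψ is the dual of axiom B; it is valid on a frame exactly when R is symmetric. Every such R is symmetric, so valid.
(B) ⟨R⟩⟨R⟩ψ → ⟨R⟩ψ (the dual of axiom 4) characterises the transitive frames. Every such R is transitive — valid.
(C) ⟨R⟩ψ → [R]⟨R⟩ψ is axiom 5; it is valid on a frame exactly when R is euclidean. Every such R is euclidean, so valid.
(D) the dual of axiom T: valid iff R is reflexive. Every such R is reflexive — valid.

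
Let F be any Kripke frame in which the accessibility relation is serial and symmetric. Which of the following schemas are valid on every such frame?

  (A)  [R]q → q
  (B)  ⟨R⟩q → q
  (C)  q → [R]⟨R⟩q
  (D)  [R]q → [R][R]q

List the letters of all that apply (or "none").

(A) [R]q → q is axiom T; it is valid on a frame exactly when R is reflexive. Such an R need not be reflexive, so not valid.
(B) ⟨R⟩q → q is valid only on frames where every R-edge is a self-loop. Such an R need not be a subset of the identity — not valid.
(C) q → [R]⟨R⟩q is axiom B, which corresponds to symmetry. Every such R is symmetric — valid.
(D) [R]q → [R][R]q (axiom 4) characterises the transitive frames. Such an R need not be transitive — not valid.

C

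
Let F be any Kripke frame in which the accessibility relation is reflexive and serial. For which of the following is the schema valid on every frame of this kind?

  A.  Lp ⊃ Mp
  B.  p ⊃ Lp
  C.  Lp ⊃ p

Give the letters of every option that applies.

(A) Lp ⊃ Mp (axiom D) characterises the serial frames. Every such R is serial — valid.
(B) p ⊃ Lp is equivalent to ◇p→p; it holds exactly when R ⊆ identity. Such an R need not be a subset of the identity — not valid.
(C) Lp ⊃ p is axiom T, which corresponds to reflexivity. Every such R is reflexive — valid.

A, C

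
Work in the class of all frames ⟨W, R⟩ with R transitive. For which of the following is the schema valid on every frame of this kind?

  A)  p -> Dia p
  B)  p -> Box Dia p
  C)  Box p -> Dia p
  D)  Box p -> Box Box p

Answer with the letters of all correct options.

(A) p -> Dia p is the dual of axiom T; it is valid on a frame exactly when R is reflexive. Such an R need not be reflexive, so not valid.
(B) p -> Box Dia p (axiom B) characterises the symmetric frames. Such an R need not be symmetric — not valid.
(C) Box p -> Dia p is axiom D, which corresponds to seriality. Such an R need not be serial — not valid.
(D) axiom 4: valid iff R is transitive. Every such R is transitive — valid.

D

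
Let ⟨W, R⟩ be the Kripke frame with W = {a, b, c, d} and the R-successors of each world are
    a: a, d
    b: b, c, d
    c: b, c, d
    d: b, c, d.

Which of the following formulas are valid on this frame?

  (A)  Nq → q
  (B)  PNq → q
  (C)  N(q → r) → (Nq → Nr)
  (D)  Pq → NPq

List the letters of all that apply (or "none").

R is reflexive: each world relates to itself.
R is not symmetric: a R d but not d R a.
R is not euclidean: a R d and a R a but not d R a.
(A) Nq → q is axiom T; it is valid on a frame exactly when R is reflexive. R is reflexive, so valid.
(B) PNq → q is the dual of axiom B, which corresponds to symmetry. R is not symmetric — not valid.
(C) N(q → r) → (Nq → Nr) is axiom K, valid on every Kripke frame — valid.
(D) Pq → NPq (axiom 5) characterises the euclidean frames. R is not euclidean — not valid.

A, C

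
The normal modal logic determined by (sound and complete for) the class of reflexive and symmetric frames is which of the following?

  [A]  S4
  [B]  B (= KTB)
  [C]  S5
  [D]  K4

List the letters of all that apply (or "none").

(A) S4 is determined by the class of reflexive and transitive frames.
(B) B (= KTB) is determined by exactly this class.
(C) S5 is determined by the class of reflexive, symmetric, and transitive frames.
(D) K4 is determined by the class of transitive frames.

B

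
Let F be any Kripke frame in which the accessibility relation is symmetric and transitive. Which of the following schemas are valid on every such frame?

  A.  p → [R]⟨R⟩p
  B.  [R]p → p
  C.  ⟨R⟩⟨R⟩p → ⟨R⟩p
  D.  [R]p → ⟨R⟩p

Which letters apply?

A, C

A symmetric transitive relation is euclidean (uRv and uRw give vRu by symmetry, then vRw by transitivity).
(A) p → [R]⟨R⟩p is axiom B; it is valid on a frame exactly when R is symmetric. Every such R is symmetric, so valid.
(B) [R]p → p (axiom T) characterises the reflexive frames. Such an R need not be reflexive — not valid.
(C) ⟨R⟩⟨R⟩p → ⟨R⟩p (the dual of axiom 4) characterises the transitive frames. Every such R is transitive — valid.
(D) [R]p → ⟨R⟩p is axiom D, which corresponds to seriality. Such an R need not be serial — not valid.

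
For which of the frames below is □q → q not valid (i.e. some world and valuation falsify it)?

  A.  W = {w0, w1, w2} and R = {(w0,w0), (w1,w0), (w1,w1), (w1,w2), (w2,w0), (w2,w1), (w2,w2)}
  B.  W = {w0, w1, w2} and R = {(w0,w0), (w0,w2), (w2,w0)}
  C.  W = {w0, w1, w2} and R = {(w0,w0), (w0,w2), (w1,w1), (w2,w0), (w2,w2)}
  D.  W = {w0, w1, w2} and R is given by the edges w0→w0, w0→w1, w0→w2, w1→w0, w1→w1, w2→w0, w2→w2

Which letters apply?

The schema □q → q is axiom T; it is valid on a frame iff R is reflexive.
(A) R is reflexive (each world relates to itself), so the schema is valid here.
(B) R is not reflexive (not w1 R w1), so the schema fails here.
(C) R is reflexive (each world relates to itself), so the schema is valid here.
(D) R is reflexive (each world relates to itself), so the schema is valid here.

B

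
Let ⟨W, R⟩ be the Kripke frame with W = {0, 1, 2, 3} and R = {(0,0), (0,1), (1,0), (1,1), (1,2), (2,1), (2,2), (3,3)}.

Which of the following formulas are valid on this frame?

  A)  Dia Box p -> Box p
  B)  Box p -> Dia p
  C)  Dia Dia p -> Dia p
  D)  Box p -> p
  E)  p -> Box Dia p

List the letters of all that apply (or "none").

B, D, E

R is reflexive: each world relates to itself.
R is symmetric: every R-edge is matched by its reverse.
R is not transitive: 0 R 1 and 1 R 2 but not 0 R 2.
R is not euclidean: 1 R 0 and 1 R 2 but not 0 R 2.
R is serial: every world has an R-successor.
(A) Dia Box p -> Box p is the dual of axiom 5, which corresponds to the euclidean property. R is not euclidean — not valid.
(B) Box p -> Dia p is axiom D, which corresponds to seriality. R is serial — valid.
(C) Dia Dia p -> Dia p is the dual of axiom 4, which corresponds to transitivity. R is not transitive — not valid.
(D) Box p -> p is axiom T; it is valid on a frame exactly when R is reflexive. R is reflexive, so valid.
(E) p -> Box Dia p is axiom B; it is valid on a frame exactly when R is symmetric. R is symmetric, so valid.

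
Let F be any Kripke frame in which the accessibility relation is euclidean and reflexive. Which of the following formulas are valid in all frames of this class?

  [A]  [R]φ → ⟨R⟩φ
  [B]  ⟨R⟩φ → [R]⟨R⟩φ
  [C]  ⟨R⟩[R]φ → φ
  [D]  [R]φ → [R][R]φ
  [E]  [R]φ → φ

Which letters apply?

A reflexive euclidean relation is also symmetric (from wRw and wRv the euclidean condition gives vRw) and hence transitive; it is an equivalence relation.
(A) [R]φ → ⟨R⟩φ (axiom D) characterises the serial frames. Every such R is serial — valid.
(B) ⟨R⟩φ → [R]⟨R⟩φ is axiom 5, which corresponds to the euclidean property. Every such R is euclidean — valid.
(C) ⟨R⟩[R]φ → φ is the dual of axiom B; it is valid on a frame exactly when R is symmetric. Every such R is symmetric, so valid.
(D) [R]φ → [R][R]φ is axiom 4; it is valid on a frame exactly when R is transitive. Every such R is transitive, so valid.
(E) axiom T: valid iff R is reflexive. Every such R is reflexive — valid.

A, B, C, D, E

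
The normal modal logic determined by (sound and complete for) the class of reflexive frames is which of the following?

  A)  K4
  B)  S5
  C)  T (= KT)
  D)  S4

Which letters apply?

(A) K4 is determined by the class of transitive frames.
(B) S5 is determined by the class of reflexive, symmetric, and transitive frames.
(C) T (= KT) is determined by exactly this class.
(D) S4 is determined by the class of reflexive and transitive frames.

C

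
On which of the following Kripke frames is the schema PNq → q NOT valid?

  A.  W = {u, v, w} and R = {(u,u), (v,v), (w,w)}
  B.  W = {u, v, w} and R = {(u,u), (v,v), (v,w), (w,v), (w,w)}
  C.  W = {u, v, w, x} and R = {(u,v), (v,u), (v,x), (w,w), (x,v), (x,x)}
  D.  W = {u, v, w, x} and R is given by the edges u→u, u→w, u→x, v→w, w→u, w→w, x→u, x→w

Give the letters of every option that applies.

D

The schema PNq → q is the dual of axiom B; it is valid on a frame iff R is symmetric.
(A) R is symmetric (every R-edge is matched by its reverse), so the schema is valid here.
(B) R is symmetric (every R-edge is matched by its reverse), so the schema is valid here.
(C) R is symmetric (every R-edge is matched by its reverse), so the schema is valid here.
(D) R is not symmetric (v R w but not w R v), so the schema fails here.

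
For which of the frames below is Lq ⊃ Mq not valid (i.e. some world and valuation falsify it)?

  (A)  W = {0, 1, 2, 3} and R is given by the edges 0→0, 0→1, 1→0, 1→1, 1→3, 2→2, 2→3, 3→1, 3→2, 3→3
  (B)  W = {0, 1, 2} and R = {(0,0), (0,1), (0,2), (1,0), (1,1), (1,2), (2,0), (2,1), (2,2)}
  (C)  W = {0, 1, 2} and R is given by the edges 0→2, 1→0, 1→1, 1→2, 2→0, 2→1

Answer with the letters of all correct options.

The schema Lq ⊃ Mq is axiom D; it is valid on a frame iff R is serial.
(A) R is serial (every world has an R-successor), so the schema is valid here.
(B) R is serial (every world has an R-successor), so the schema is valid here.
(C) R is serial (every world has an R-successor), so the schema is valid here.

none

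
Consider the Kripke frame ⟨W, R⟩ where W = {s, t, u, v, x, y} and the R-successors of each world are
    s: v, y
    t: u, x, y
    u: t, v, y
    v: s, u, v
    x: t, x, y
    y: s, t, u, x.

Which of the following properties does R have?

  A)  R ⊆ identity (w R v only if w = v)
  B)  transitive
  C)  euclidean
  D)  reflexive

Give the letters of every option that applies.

none

(A) not ⊆ identity: s R v with s ≠ v.
(B) not transitive: s R v and v R s but not s R s.
(C) not euclidean: s R v and s R y but not v R y.
(D) not reflexive: not s R s.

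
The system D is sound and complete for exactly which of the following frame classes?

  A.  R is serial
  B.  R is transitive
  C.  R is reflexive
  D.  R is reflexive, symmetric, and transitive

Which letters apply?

A

(A) D is sound and complete for exactly this class.
(B) this class determines K4, not D.
(C) this class determines T (= KT), not D.
(D) this class determines S5, not D.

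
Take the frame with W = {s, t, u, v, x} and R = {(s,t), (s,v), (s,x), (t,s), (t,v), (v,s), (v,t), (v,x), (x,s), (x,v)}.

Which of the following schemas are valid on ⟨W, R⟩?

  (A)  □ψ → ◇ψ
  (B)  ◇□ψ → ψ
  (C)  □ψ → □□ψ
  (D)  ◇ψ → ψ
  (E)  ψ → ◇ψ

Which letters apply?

R is not reflexive: not s R s.
R is symmetric: every R-edge is matched by its reverse.
R is not transitive: s R t and t R s but not s R s.
R is not serial: u has no R-successor.
R is not a subset of the identity: s R t with s ≠ t.
(A) axiom D: valid iff R is serial. R is not serial — not valid.
(B) the dual of axiom B: valid iff R is symmetric. R is symmetric — valid.
(C) axiom 4: valid iff R is transitive. R is not transitive — not valid.
(D) ◇ψ → ψ is valid only on frames where every R-edge is a self-loop. Here R ⊄ identity — not valid.
(E) ψ → ◇ψ is the dual of axiom T, which corresponds to reflexivity. R is not reflexive — not valid.

B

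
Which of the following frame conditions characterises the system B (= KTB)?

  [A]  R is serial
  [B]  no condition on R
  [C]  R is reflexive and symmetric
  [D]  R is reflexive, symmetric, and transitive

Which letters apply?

C

(A) this class determines D, not B (= KTB).
(B) this class determines K, not B (= KTB).
(C) B (= KTB) is sound and complete for exactly this class.
(D) this class determines S5, not B (= KTB).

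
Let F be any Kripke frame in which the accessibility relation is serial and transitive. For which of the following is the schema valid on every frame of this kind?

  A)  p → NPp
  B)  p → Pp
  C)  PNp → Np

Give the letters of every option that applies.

none

(A) axiom B: valid iff R is symmetric. Such an R need not be symmetric — not valid.
(B) p → Pp is the dual of axiom T, which corresponds to reflexivity. Such an R need not be reflexive — not valid.
(C) PNp → Np is the dual of axiom 5, which corresponds to the euclidean property. Such an R need not be euclidean — not valid.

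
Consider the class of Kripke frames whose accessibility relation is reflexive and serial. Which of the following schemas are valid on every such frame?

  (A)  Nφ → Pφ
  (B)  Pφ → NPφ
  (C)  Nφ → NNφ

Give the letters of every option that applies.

A

(A) Nφ → Pφ is axiom D; it is valid on a frame exactly when R is serial. Every such R is serial, so valid.
(B) Pφ → NPφ is axiom 5; it is valid on a frame exactly when R is euclidean. Such an R need not be euclidean, so not valid.
(C) Nφ → NNφ is axiom 4; it is valid on a frame exactly when R is transitive. Such an R need not be transitive, so not valid.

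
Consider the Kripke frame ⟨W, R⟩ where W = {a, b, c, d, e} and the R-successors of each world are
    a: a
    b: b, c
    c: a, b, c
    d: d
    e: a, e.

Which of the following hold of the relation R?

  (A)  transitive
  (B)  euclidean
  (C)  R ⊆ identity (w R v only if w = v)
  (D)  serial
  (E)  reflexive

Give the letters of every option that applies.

D, E

(A) not transitive: b R c and c R a but not b R a.
(B) not euclidean: c R a and c R b but not a R b.
(C) not ⊆ identity: b R c with b ≠ c.
(D) serial: every world has an R-successor.
(E) reflexive: each world relates to itself.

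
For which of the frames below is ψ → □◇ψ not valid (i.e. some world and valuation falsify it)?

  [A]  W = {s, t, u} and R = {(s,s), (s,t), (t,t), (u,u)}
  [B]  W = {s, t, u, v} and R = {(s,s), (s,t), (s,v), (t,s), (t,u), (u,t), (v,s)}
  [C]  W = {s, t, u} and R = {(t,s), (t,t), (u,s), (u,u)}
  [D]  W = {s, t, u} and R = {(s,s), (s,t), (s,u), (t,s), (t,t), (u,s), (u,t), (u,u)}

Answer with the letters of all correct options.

A, C, D

The schema ψ → □◇ψ is axiom B; it is valid on a frame iff R is symmetric.
(A) R is not symmetric (s R t but not t R s), so the schema fails here.
(B) R is symmetric (every R-edge is matched by its reverse), so the schema is valid here.
(C) R is not symmetric (t R s but not s R t), so the schema fails here.
(D) R is not symmetric (u R t but not t R u), so the schema fails here.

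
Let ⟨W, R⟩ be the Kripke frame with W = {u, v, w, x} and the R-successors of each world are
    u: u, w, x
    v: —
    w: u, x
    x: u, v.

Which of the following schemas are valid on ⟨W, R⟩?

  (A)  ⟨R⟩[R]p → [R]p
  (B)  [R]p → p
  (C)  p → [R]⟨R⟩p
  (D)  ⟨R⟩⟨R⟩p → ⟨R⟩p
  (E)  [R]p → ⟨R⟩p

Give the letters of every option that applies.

none

R is not reflexive: not v R v.
R is not symmetric: w R x but not x R w.
R is not transitive: u R x and x R v but not u R v.
R is not euclidean: u R x and u R w but not x R w.
R is not serial: v has no R-successor.
(A) the dual of axiom 5: valid iff R is euclidean. R is not euclidean — not valid.
(B) [R]p → p is axiom T, which corresponds to reflexivity. R is not reflexive — not valid.
(C) axiom B: valid iff R is symmetric. R is not symmetric — not valid.
(D) ⟨R⟩⟨R⟩p → ⟨R⟩p is the dual of axiom 4; it is valid on a frame exactly when R is transitive. R is not transitive, so not valid.
(E) [R]p → ⟨R⟩p is axiom D; it is valid on a frame exactly when R is serial. R is not serial, so not valid.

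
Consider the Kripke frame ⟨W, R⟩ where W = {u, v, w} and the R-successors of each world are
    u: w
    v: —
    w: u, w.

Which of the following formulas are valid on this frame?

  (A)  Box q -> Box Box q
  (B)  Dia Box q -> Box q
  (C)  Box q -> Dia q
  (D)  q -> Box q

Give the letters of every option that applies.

R is not transitive: u R w and w R u but not u R u.
R is not euclidean: w R u and w R u but not u R u.
R is not serial: v has no R-successor.
R is not a subset of the identity: u R w with u ≠ w.
(A) Box q -> Box Box q (axiom 4) characterises the transitive frames. R is not transitive — not valid.
(B) Dia Box q -> Box q (the dual of axiom 5) characterises the euclidean frames. R is not euclidean — not valid.
(C) Box q -> Dia q is axiom D; it is valid on a frame exactly when R is serial. R is not serial, so not valid.
(D) q -> Box q is valid only on frames where every R-edge is a self-loop. Here R ⊄ identity — not valid.

none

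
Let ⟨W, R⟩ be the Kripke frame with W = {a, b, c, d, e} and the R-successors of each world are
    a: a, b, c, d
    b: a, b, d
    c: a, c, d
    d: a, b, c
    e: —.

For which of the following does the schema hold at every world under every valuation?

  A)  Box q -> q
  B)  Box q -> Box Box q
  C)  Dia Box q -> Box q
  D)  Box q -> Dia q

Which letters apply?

R is not reflexive: not d R d.
R is not transitive: b R a and a R c but not b R c.
R is not euclidean: a R b and a R c but not b R c.
R is not serial: e has no R-successor.
(A) Box q -> q is axiom T, which corresponds to reflexivity. R is not reflexive — not valid.
(B) Box q -> Box Box q is axiom 4; it is valid on a frame exactly when R is transitive. R is not transitive, so not valid.
(C) the dual of axiom 5: valid iff R is euclidean. R is not euclidean — not valid.
(D) Box q -> Dia q is axiom D, which corresponds to seriality. R is not serial — not valid.

none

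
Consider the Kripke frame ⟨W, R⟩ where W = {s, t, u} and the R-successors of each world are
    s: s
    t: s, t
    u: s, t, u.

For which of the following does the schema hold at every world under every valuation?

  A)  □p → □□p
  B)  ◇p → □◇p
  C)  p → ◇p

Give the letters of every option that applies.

R is reflexive: each world relates to itself.
R is transitive: R is closed under composition.
R is not euclidean: t R s and t R t but not s R t.
(A) □p → □□p is axiom 4, which corresponds to transitivity. R is transitive — valid.
(B) ◇p → □◇p (axiom 5) characterises the euclidean frames. R is not euclidean — not valid.
(C) p → ◇p is the dual of axiom T; it is valid on a frame exactly when R is reflexive. R is reflexive, so valid.

A, C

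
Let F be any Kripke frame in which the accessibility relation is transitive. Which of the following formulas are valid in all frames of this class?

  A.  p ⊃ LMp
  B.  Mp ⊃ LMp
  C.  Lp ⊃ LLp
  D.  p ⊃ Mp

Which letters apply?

(A) p ⊃ LMp is axiom B; it is valid on a frame exactly when R is symmetric. Such an R need not be symmetric, so not valid.
(B) Mp ⊃ LMp is axiom 5, which corresponds to the euclidean property. Such an R need not be euclidean — not valid.
(C) Lp ⊃ LLp is axiom 4, which corresponds to transitivity. Every such R is transitive — valid.
(D) p ⊃ Mp is the dual of axiom T, which corresponds to reflexivity. Such an R need not be reflexive — not valid.

C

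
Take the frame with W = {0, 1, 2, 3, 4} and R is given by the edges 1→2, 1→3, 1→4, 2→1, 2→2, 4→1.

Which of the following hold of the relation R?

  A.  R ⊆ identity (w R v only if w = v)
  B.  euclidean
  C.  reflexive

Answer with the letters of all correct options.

(A) not ⊆ identity: 1 R 2 with 1 ≠ 2.
(B) not euclidean: 1 R 2 and 1 R 3 but not 2 R 3.
(C) not reflexive: not 0 R 0.

none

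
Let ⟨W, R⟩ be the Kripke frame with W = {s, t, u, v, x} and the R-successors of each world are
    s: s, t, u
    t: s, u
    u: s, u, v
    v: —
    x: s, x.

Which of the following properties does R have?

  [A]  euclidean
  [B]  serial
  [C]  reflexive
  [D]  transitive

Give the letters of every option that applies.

none

(A) not euclidean: s R u and s R t but not u R t.
(B) not serial: v has no R-successor.
(C) not reflexive: not t R t.
(D) not transitive: s R u and u R v but not s R v.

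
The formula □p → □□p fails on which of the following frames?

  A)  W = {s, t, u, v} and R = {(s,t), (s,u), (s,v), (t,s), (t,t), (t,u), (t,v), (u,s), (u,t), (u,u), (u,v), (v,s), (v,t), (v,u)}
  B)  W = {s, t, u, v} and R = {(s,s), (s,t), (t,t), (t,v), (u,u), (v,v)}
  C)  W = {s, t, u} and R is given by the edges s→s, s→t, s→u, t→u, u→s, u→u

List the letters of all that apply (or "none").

A, B, C

The schema □p → □□p is axiom 4; it is valid on a frame iff R is transitive.
(A) R is not transitive (s R t and t R s but not s R s), so the schema fails here.
(B) R is not transitive (s R t and t R v but not s R v), so the schema fails here.
(C) R is not transitive (t R u and u R s but not t R s), so the schema fails here.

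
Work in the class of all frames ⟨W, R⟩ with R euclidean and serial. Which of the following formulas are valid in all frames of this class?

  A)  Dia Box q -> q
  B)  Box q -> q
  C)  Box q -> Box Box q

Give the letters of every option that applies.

(A) Dia Box q -> q is the dual of axiom B; it is valid on a frame exactly when R is symmetric. Such an R need not be symmetric, so not valid.
(B) Box q -> q is axiom T; it is valid on a frame exactly when R is reflexive. Such an R need not be reflexive, so not valid.
(C) Box q -> Box Box q is axiom 4, which corresponds to transitivity. Such an R need not be transitive — not valid.

none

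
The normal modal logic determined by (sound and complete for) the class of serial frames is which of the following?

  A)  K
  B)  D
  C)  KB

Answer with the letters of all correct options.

(A) K is determined by the class of arbitrary frames.
(B) D is determined by exactly this class.
(C) KB is determined by the class of symmetric frames.

B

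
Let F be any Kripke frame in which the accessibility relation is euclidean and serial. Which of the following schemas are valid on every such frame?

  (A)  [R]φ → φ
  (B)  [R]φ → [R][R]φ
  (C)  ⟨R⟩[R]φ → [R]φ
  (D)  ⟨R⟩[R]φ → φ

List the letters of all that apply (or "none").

C

(A) [R]φ → φ is axiom T, which corresponds to reflexivity. Such an R need not be reflexive — not valid.
(B) axiom 4: valid iff R is transitive. Such an R need not be transitive — not valid.
(C) ⟨R⟩[R]φ → [R]φ is the dual of axiom 5; it is valid on a frame exactly when R is euclidean. Every such R is euclidean, so valid.
(D) ⟨R⟩[R]φ → φ (the dual of axiom B) characterises the symmetric frames. Such an R need not be symmetric — not valid.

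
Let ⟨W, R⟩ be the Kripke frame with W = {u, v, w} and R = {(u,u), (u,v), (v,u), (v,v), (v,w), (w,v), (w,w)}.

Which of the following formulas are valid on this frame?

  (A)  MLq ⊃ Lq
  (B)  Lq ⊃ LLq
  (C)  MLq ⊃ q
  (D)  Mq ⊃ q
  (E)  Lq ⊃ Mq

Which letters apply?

C, E

R is symmetric: every R-edge is matched by its reverse.
R is not transitive: u R v and v R w but not u R w.
R is not euclidean: v R u and v R w but not u R w.
R is serial: every world has an R-successor.
R is not a subset of the identity: u R v with u ≠ v.
(A) MLq ⊃ Lq (the dual of axiom 5) characterises the euclidean frames. R is not euclidean — not valid.
(B) axiom 4: valid iff R is transitive. R is not transitive — not valid.
(C) the dual of axiom B: valid iff R is symmetric. R is symmetric — valid.
(D) Mq ⊃ q (the converse of T) corresponds to R being a subset of the identity. Here R ⊄ identity, so not valid.
(E) axiom D: valid iff R is serial. R is serial — valid.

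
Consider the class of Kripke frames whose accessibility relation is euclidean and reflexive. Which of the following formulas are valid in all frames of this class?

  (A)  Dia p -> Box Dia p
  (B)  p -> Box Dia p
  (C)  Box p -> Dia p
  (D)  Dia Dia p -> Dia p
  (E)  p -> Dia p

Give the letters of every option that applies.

A reflexive euclidean relation is also symmetric (from wRw and wRv the euclidean condition gives vRw) and hence transitive; it is an equivalence relation.
(A) Dia p -> Box Dia p is axiom 5; it is valid on a frame exactly when R is euclidean. Every such R is euclidean, so valid.
(B) p -> Box Dia p (axiom B) characterises the symmetric frames. Every such R is symmetric — valid.
(C) axiom D: valid iff R is serial. Every such R is serial — valid.
(D) Dia Dia p -> Dia p is the dual of axiom 4, which corresponds to transitivity. Every such R is transitive — valid.
(E) the dual of axiom T: valid iff R is reflexive. Every such R is reflexive — valid.

A, B, C, D, E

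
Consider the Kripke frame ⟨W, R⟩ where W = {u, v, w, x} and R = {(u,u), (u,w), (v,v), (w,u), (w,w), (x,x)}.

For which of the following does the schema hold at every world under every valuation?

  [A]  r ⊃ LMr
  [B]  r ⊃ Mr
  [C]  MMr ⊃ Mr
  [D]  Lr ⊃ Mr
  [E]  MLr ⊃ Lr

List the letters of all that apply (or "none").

A, B, C, D, E

R is reflexive: each world relates to itself.
R is symmetric: every R-edge is matched by its reverse.
R is transitive: R is closed under composition.
R is euclidean: any two R-successors of the same world are R-related.
R is serial: every world has an R-successor.
(A) axiom B: valid iff R is symmetric. R is symmetric — valid.
(B) the dual of axiom T: valid iff R is reflexive. R is reflexive — valid.
(C) MMr ⊃ Mr (the dual of axiom 4) characterises the transitive frames. R is transitive — valid.
(D) Lr ⊃ Mr (axiom D) characterises the serial frames. R is serial — valid.
(E) the dual of axiom 5: valid iff R is euclidean. R is euclidean — valid.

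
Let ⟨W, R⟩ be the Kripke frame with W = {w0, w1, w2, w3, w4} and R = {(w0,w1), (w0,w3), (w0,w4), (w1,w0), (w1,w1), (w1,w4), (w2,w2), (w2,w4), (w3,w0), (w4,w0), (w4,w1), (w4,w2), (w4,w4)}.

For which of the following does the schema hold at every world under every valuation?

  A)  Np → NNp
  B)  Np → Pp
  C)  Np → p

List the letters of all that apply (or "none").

R is not reflexive: not w0 R w0.
R is not transitive: w0 R w1 and w1 R w0 but not w0 R w0.
R is serial: every world has an R-successor.
(A) axiom 4: valid iff R is transitive. R is not transitive — not valid.
(B) Np → Pp is axiom D; it is valid on a frame exactly when R is serial. R is serial, so valid.
(C) Np → p (axiom T) characterises the reflexive frames. R is not reflexive — not valid.

B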